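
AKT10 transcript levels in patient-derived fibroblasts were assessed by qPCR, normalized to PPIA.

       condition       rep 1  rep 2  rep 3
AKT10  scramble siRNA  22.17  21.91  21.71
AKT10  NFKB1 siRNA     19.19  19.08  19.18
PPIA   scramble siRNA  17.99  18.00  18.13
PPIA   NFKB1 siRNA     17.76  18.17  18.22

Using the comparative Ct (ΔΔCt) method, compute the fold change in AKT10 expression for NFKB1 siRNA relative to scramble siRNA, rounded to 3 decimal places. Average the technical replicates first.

Mean Ct: AKT10 scramble siRNA 21.930; AKT10 NFKB1 siRNA 19.150; PPIA scramble siRNA 18.040; PPIA NFKB1 siRNA 18.050
ΔCt(scramble siRNA) = 21.930 − 18.040 = 3.890
ΔCt(NFKB1 siRNA) = 19.150 − 18.050 = 1.100
ΔΔCt = 1.100 − 3.890 = -2.790
Fold change = 2^(−(-2.790)) = 2^2.790 = 6.9163

6.916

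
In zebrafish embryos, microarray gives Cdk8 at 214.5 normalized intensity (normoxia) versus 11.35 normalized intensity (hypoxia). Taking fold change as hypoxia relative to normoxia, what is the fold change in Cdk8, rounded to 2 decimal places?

Fold change = 11.35 / 214.5 = 0.053
Cdk8 is downregulated.

0.05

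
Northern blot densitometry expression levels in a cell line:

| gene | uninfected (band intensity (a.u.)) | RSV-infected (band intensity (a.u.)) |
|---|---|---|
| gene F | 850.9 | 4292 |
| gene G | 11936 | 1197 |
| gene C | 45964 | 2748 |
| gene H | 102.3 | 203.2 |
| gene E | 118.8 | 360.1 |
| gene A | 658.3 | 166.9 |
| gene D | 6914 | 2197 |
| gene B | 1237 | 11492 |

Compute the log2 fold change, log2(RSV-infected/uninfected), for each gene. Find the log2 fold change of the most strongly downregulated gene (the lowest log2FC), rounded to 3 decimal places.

-4.064

log2(4292/850.9) = 2.335  (gene F)
log2(1197/11936) = -3.318  (gene G)
log2(2748/45964) = -4.064  (gene C)
log2(203.2/102.3) = 0.990  (gene H)
log2(360.1/118.8) = 1.600  (gene E)
log2(166.9/658.3) = -1.980  (gene A)
log2(2197/6914) = -1.654  (gene D)
log2(11492/1237) = 3.216  (gene B)
gene C is most strongly downregulated.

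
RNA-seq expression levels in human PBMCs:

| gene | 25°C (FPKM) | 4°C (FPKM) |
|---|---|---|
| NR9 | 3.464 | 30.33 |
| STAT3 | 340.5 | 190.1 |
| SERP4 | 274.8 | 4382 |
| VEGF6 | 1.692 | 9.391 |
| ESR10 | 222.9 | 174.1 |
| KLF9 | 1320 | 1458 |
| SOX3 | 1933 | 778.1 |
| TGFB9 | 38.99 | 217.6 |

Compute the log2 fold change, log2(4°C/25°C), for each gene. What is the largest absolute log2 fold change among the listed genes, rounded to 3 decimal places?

log2(30.33/3.464) = 3.130  (NR9)
log2(190.1/340.5) = -0.841  (STAT3)
log2(4382/274.8) = 3.995  (SERP4)
log2(9.391/1.692) = 2.473  (VEGF6)
log2(174.1/222.9) = -0.356  (ESR10)
log2(1458/1320) = 0.143  (KLF9)
log2(778.1/1933) = -1.313  (SOX3)
log2(217.6/38.99) = 2.481  (TGFB9)
The largest magnitude belongs to SERP4.

3.995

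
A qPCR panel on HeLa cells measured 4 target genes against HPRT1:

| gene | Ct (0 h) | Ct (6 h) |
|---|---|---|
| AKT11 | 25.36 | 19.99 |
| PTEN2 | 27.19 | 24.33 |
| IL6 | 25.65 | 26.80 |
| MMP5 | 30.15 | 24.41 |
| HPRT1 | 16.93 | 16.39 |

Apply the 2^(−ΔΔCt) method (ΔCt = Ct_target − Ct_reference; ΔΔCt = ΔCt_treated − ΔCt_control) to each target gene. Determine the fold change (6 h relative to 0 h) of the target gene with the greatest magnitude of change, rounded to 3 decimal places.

36.758

AKT11: ΔΔCt = (19.99−16.39) − (25.36−16.93) = 3.60 − 8.43 = -4.83; fold change = 2^4.83 = 28.443
PTEN2: ΔΔCt = (24.33−16.39) − (27.19−16.93) = 7.94 − 10.26 = -2.32; fold change = 2^2.32 = 4.993
IL6: ΔΔCt = (26.80−16.39) − (25.65−16.93) = 10.41 − 8.72 = 1.69; fold change = 2^-1.69 = 0.310
MMP5: ΔΔCt = (24.41−16.39) − (30.15−16.93) = 8.02 − 13.22 = -5.20; fold change = 2^5.20 = 36.758
MMP5 has the largest |ΔΔCt| = 5.20.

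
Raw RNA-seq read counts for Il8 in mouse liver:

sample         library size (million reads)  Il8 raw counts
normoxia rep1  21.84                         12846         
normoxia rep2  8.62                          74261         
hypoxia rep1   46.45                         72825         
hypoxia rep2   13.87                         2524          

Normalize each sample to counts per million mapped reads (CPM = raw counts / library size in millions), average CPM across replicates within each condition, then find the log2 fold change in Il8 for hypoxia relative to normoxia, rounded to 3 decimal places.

CPM(normoxia rep1) = 12846 / 21.84 = 588.1868
CPM(normoxia rep2) = 74261 / 8.62 = 8614.9652
CPM(hypoxia rep1) = 72825 / 46.45 = 1567.8149
CPM(hypoxia rep2) = 2524 / 13.87 = 181.9755
mean CPM(normoxia) = 4601.5760; mean CPM(hypoxia) = 874.8952
Fold change = 874.8952 / 4601.5760 = 0.19013
log2(0.19013) = -2.3949

-2.395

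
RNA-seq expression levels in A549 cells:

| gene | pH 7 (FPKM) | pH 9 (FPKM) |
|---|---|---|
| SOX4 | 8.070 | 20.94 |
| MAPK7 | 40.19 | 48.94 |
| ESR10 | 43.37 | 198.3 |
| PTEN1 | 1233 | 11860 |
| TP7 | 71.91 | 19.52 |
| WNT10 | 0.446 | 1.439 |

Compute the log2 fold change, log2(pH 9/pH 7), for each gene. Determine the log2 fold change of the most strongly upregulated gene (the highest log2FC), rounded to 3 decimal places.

3.266

log2(20.94/8.070) = 1.376  (SOX4)
log2(48.94/40.19) = 0.284  (MAPK7)
log2(198.3/43.37) = 2.193  (ESR10)
log2(11860/1233) = 3.266  (PTEN1)
log2(19.52/71.91) = -1.881  (TP7)
log2(1.439/0.446) = 1.690  (WNT10)
PTEN1 is most strongly upregulated.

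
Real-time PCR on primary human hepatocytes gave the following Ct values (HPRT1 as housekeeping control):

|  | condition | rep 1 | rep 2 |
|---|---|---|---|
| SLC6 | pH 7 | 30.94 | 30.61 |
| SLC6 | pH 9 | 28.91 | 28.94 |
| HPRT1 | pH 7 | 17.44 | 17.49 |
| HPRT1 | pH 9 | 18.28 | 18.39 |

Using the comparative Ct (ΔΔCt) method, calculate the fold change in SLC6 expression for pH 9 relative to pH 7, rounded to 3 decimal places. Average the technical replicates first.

6.589

Mean Ct: SLC6 pH 7 30.775; SLC6 pH 9 28.925; HPRT1 pH 7 17.465; HPRT1 pH 9 18.335
ΔCt(pH 7) = 30.775 − 17.465 = 13.310
ΔCt(pH 9) = 28.925 − 18.335 = 10.590
ΔΔCt = 10.590 − 13.310 = -2.720
Fold change = 2^(−(-2.720)) = 2^2.720 = 6.5887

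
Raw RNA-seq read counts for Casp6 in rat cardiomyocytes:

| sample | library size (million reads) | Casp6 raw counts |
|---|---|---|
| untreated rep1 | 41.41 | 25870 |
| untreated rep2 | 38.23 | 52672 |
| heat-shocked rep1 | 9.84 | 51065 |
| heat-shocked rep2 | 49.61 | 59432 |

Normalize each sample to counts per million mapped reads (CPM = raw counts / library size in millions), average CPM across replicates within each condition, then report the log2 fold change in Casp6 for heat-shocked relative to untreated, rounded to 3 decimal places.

CPM(untreated rep1) = 25870 / 41.41 = 624.7283
CPM(untreated rep2) = 52672 / 38.23 = 1377.7662
CPM(heat-shocked rep1) = 51065 / 9.84 = 5189.5325
CPM(heat-shocked rep2) = 59432 / 49.61 = 1197.9843
mean CPM(untreated) = 1001.2472; mean CPM(heat-shocked) = 3193.7584
Fold change = 3193.7584 / 1001.2472 = 3.18978
log2(3.18978) = 1.6735

1.673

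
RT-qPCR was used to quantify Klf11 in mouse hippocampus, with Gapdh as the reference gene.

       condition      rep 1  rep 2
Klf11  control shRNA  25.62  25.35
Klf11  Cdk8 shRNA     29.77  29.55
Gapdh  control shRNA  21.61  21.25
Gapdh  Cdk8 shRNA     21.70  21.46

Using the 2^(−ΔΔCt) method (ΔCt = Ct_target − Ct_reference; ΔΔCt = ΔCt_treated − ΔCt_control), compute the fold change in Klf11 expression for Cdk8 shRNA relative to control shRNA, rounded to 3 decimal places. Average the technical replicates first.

0.061

Mean Ct: Klf11 control shRNA 25.485; Klf11 Cdk8 shRNA 29.660; Gapdh control shRNA 21.430; Gapdh Cdk8 shRNA 21.580
ΔCt(control shRNA) = 25.485 − 21.430 = 4.055
ΔCt(Cdk8 shRNA) = 29.660 − 21.580 = 8.080
ΔΔCt = 8.080 − 4.055 = 4.025
Fold change = 2^(−4.025) = 0.0614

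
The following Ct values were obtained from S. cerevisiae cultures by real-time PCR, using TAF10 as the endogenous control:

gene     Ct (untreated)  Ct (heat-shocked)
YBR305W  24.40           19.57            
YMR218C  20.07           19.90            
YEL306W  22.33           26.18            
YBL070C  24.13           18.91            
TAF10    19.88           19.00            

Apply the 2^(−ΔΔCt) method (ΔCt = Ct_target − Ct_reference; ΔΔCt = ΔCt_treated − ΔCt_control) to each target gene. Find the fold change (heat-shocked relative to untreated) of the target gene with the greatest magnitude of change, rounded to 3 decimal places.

YBR305W: ΔΔCt = (19.57−19.00) − (24.40−19.88) = 0.57 − 4.52 = -3.95; fold change = 2^3.95 = 15.455
YMR218C: ΔΔCt = (19.90−19.00) − (20.07−19.88) = 0.90 − 0.19 = 0.71; fold change = 2^-0.71 = 0.611
YEL306W: ΔΔCt = (26.18−19.00) − (22.33−19.88) = 7.18 − 2.45 = 4.73; fold change = 2^-4.73 = 0.038
YBL070C: ΔΔCt = (18.91−19.00) − (24.13−19.88) = -0.09 − 4.25 = -4.34; fold change = 2^4.34 = 20.252
YEL306W has the largest |ΔΔCt| = 4.73.

0.038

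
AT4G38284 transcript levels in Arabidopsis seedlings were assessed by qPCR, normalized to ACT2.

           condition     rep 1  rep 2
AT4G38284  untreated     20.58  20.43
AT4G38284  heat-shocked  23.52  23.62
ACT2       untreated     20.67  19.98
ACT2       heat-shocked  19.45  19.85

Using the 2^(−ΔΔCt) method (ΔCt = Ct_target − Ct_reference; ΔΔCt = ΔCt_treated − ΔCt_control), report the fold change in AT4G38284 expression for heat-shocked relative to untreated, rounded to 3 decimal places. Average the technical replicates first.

0.075

Mean Ct: AT4G38284 untreated 20.505; AT4G38284 heat-shocked 23.570; ACT2 untreated 20.325; ACT2 heat-shocked 19.650
ΔCt(untreated) = 20.505 − 20.325 = 0.180
ΔCt(heat-shocked) = 23.570 − 19.650 = 3.920
ΔΔCt = 3.920 − 0.180 = 3.740
Fold change = 2^(−3.740) = 0.0748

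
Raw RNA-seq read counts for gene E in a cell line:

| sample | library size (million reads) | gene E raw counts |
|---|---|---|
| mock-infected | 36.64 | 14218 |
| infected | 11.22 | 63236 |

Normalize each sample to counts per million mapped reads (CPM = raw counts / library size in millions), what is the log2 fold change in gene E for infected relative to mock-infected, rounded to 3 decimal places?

3.860

CPM(mock-infected) = 14218 / 36.64 = 388.0459
CPM(infected) = 63236 / 11.22 = 5636.0071
Fold change = 5636.0071 / 388.0459 = 14.52408
log2(14.52408) = 3.8604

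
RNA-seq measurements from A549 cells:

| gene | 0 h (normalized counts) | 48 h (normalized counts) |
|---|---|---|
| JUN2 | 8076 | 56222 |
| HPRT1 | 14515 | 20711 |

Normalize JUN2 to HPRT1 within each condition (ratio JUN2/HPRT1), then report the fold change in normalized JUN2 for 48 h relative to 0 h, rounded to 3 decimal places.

4.879

JUN2/HPRT1 (0 h) = 8076 / 14515 = 0.55639
JUN2/HPRT1 (48 h) = 56222 / 20711 = 2.7146
Fold change = 2.7146 / 0.55639 = 4.8789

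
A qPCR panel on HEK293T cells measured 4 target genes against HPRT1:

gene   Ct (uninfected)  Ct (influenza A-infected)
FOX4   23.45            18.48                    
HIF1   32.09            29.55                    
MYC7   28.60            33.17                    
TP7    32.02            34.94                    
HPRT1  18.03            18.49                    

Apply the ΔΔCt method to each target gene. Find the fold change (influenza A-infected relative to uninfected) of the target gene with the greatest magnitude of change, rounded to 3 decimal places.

FOX4: ΔΔCt = (18.48−18.49) − (23.45−18.03) = -0.01 − 5.42 = -5.43; fold change = 2^5.43 = 43.111
HIF1: ΔΔCt = (29.55−18.49) − (32.09−18.03) = 11.06 − 14.06 = -3.00; fold change = 2^3.00 = 8.000
MYC7: ΔΔCt = (33.17−18.49) − (28.60−18.03) = 14.68 − 10.57 = 4.11; fold change = 2^-4.11 = 0.058
TP7: ΔΔCt = (34.94−18.49) − (32.02−18.03) = 16.45 − 13.99 = 2.46; fold change = 2^-2.46 = 0.182
FOX4 has the largest |ΔΔCt| = 5.43.

43.111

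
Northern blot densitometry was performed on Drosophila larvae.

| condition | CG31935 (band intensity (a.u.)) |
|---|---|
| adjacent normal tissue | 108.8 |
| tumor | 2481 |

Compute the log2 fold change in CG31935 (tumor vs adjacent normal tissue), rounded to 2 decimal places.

4.51

Fold change = 2481 / 108.8 = 22.8033
log2(22.8033) = 4.511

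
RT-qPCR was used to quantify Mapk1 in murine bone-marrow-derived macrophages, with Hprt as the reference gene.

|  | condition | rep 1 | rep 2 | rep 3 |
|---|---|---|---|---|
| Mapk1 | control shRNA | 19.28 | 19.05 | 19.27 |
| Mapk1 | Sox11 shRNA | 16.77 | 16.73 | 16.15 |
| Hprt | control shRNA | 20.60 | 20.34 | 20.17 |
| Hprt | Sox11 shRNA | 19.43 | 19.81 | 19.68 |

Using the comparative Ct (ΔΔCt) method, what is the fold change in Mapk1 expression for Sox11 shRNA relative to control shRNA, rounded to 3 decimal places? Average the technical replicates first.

Mean Ct: Mapk1 control shRNA 19.200; Mapk1 Sox11 shRNA 16.550; Hprt control shRNA 20.370; Hprt Sox11 shRNA 19.640
ΔCt(control shRNA) = 19.200 − 20.370 = -1.170
ΔCt(Sox11 shRNA) = 16.550 − 19.640 = -3.090
ΔΔCt = -3.090 − (-1.170) = -1.920
Fold change = 2^(−(-1.920)) = 2^1.920 = 3.7842

3.784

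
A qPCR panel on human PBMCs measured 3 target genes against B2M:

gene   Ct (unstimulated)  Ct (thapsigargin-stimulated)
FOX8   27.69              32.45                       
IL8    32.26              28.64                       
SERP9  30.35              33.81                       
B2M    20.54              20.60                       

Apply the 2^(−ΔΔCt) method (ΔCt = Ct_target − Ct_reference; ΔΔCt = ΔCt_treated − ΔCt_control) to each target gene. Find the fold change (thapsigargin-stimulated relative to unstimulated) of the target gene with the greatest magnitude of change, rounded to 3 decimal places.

0.038

FOX8: ΔΔCt = (32.45−20.60) − (27.69−20.54) = 11.85 − 7.15 = 4.70; fold change = 2^-4.70 = 0.038
IL8: ΔΔCt = (28.64−20.60) − (32.26−20.54) = 8.04 − 11.72 = -3.68; fold change = 2^3.68 = 12.817
SERP9: ΔΔCt = (33.81−20.60) − (30.35−20.54) = 13.21 − 9.81 = 3.40; fold change = 2^-3.40 = 0.095
FOX8 has the largest |ΔΔCt| = 4.70.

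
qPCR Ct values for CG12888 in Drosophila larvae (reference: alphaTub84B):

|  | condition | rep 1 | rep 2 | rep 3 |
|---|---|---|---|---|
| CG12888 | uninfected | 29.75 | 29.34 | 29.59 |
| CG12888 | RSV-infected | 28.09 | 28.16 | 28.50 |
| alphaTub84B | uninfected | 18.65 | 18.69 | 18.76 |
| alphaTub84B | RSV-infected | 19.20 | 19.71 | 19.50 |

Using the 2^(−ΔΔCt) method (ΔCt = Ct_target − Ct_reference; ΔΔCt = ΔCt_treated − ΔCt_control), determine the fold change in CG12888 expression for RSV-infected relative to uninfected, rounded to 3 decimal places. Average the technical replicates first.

Mean Ct: CG12888 uninfected 29.560; CG12888 RSV-infected 28.250; alphaTub84B uninfected 18.700; alphaTub84B RSV-infected 19.470
ΔCt(uninfected) = 29.560 − 18.700 = 10.860
ΔCt(RSV-infected) = 28.250 − 19.470 = 8.780
ΔΔCt = 8.780 − 10.860 = -2.080
Fold change = 2^(−(-2.080)) = 2^2.080 = 4.2281

4.228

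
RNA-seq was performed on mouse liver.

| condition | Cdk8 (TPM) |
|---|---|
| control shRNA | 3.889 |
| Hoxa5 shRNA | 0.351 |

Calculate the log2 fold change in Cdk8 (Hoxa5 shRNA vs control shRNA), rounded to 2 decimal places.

-3.47

Fold change = 0.351 / 3.889 = 0.0903
log2(0.0903) = -3.470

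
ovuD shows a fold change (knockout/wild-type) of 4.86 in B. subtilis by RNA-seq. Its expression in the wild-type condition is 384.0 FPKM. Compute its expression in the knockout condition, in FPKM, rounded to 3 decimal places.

1866.240

knockout expression = 384.0 × 4.86 = 1866.240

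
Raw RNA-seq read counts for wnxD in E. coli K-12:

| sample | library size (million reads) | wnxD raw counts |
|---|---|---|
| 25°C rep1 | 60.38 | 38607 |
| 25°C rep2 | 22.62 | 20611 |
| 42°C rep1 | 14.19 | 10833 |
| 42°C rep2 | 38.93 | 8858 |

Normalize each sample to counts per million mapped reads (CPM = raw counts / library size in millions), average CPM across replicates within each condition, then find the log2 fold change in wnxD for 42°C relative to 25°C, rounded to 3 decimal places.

CPM(25°C rep1) = 38607 / 60.38 = 639.4005
CPM(25°C rep2) = 20611 / 22.62 = 911.1848
CPM(42°C rep1) = 10833 / 14.19 = 763.4249
CPM(42°C rep2) = 8858 / 38.93 = 227.5366
mean CPM(25°C) = 775.2926; mean CPM(42°C) = 495.4808
Fold change = 495.4808 / 775.2926 = 0.63909
log2(0.63909) = -0.6459

-0.646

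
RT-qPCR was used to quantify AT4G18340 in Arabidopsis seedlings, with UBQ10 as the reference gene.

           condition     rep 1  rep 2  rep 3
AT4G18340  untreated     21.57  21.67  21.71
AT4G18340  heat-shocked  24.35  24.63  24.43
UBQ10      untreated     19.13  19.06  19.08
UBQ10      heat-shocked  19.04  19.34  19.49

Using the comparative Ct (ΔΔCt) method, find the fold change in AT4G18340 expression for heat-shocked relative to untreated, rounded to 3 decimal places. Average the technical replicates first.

Mean Ct: AT4G18340 untreated 21.650; AT4G18340 heat-shocked 24.470; UBQ10 untreated 19.090; UBQ10 heat-shocked 19.290
ΔCt(untreated) = 21.650 − 19.090 = 2.560
ΔCt(heat-shocked) = 24.470 − 19.290 = 5.180
ΔΔCt = 5.180 − 2.560 = 2.620
Fold change = 2^(−2.620) = 0.1627

0.163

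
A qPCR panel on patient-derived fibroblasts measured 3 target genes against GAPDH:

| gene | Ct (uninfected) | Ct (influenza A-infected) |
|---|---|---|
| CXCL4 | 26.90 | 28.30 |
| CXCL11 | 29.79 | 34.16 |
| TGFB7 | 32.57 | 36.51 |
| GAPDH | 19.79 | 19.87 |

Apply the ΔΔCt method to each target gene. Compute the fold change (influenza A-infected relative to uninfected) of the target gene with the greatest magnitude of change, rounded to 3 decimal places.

CXCL4: ΔΔCt = (28.30−19.87) − (26.90−19.79) = 8.43 − 7.11 = 1.32; fold change = 2^-1.32 = 0.401
CXCL11: ΔΔCt = (34.16−19.87) − (29.79−19.79) = 14.29 − 10.00 = 4.29; fold change = 2^-4.29 = 0.051
TGFB7: ΔΔCt = (36.51−19.87) − (32.57−19.79) = 16.64 − 12.78 = 3.86; fold change = 2^-3.86 = 0.069
CXCL11 has the largest |ΔΔCt| = 4.29.

0.051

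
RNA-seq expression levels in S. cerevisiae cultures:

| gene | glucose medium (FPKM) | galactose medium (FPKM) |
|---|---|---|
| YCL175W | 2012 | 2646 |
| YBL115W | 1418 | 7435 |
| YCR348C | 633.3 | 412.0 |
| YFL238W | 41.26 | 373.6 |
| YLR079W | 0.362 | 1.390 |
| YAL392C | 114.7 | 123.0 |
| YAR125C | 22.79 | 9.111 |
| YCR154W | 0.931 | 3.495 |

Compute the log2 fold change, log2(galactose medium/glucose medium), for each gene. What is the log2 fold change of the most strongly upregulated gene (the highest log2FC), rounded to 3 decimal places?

log2(2646/2012) = 0.395  (YCL175W)
log2(7435/1418) = 2.390  (YBL115W)
log2(412.0/633.3) = -0.620  (YCR348C)
log2(373.6/41.26) = 3.179  (YFL238W)
log2(1.390/0.362) = 1.941  (YLR079W)
log2(123.0/114.7) = 0.101  (YAL392C)
log2(9.111/22.79) = -1.323  (YAR125C)
log2(3.495/0.931) = 1.908  (YCR154W)
YFL238W is most strongly upregulated.

3.179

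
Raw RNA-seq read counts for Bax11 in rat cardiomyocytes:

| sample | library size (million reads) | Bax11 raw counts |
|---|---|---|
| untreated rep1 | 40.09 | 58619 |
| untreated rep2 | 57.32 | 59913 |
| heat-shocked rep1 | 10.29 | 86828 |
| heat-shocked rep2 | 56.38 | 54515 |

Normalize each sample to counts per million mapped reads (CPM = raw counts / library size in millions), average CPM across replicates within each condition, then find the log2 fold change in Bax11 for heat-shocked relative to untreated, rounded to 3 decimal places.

CPM(untreated rep1) = 58619 / 40.09 = 1462.1851
CPM(untreated rep2) = 59913 / 57.32 = 1045.2373
CPM(heat-shocked rep1) = 86828 / 10.29 = 8438.0952
CPM(heat-shocked rep2) = 54515 / 56.38 = 966.9209
mean CPM(untreated) = 1253.7112; mean CPM(heat-shocked) = 4702.5081
Fold change = 4702.5081 / 1253.7112 = 3.75087
log2(3.75087) = 1.9072

1.907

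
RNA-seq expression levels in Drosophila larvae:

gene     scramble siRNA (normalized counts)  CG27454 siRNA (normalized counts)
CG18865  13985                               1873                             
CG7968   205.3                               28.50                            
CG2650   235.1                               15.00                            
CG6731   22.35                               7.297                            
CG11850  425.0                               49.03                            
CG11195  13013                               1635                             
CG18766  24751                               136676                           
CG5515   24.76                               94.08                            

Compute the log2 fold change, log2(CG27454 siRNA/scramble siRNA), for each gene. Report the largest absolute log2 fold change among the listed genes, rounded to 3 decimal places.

3.970

log2(1873/13985) = -2.900  (CG18865)
log2(28.50/205.3) = -2.849  (CG7968)
log2(15.00/235.1) = -3.970  (CG2650)
log2(7.297/22.35) = -1.615  (CG6731)
log2(49.03/425.0) = -3.116  (CG11850)
log2(1635/13013) = -2.993  (CG11195)
log2(136676/24751) = 2.465  (CG18766)
log2(94.08/24.76) = 1.926  (CG5515)
The largest magnitude belongs to CG2650.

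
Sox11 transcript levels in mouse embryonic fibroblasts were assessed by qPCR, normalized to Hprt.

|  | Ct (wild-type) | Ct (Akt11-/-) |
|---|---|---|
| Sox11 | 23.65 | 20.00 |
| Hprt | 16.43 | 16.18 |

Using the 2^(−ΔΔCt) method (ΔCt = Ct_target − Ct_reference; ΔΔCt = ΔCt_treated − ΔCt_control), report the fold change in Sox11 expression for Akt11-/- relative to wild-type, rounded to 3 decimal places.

10.556

ΔCt(wild-type) = 23.650 − 16.430 = 7.220
ΔCt(Akt11-/-) = 20.000 − 16.180 = 3.820
ΔΔCt = 3.820 − 7.220 = -3.400
Fold change = 2^(−(-3.400)) = 2^3.400 = 10.5561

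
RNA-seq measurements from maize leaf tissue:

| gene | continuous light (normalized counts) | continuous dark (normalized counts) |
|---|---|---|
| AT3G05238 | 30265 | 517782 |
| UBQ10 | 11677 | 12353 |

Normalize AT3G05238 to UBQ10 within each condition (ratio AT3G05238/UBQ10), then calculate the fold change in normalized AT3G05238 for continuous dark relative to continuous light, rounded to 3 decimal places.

AT3G05238/UBQ10 (continuous light) = 30265 / 11677 = 2.5918
AT3G05238/UBQ10 (continuous dark) = 517782 / 12353 = 41.915
Fold change = 41.915 / 2.5918 = 16.1721

16.172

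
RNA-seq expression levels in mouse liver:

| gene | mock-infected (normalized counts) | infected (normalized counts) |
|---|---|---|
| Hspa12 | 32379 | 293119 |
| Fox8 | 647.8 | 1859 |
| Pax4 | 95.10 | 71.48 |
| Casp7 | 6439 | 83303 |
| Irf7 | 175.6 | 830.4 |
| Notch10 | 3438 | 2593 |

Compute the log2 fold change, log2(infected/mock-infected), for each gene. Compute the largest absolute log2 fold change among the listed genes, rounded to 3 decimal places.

3.693

log2(293119/32379) = 3.178  (Hspa12)
log2(1859/647.8) = 1.521  (Fox8)
log2(71.48/95.10) = -0.412  (Pax4)
log2(83303/6439) = 3.693  (Casp7)
log2(830.4/175.6) = 2.242  (Irf7)
log2(2593/3438) = -0.407  (Notch10)
The largest magnitude belongs to Casp7.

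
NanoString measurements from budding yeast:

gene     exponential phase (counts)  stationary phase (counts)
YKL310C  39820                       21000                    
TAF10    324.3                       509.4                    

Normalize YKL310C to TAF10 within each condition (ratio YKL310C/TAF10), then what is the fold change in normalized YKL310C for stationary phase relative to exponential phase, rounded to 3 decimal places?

YKL310C/TAF10 (exponential phase) = 39820 / 324.3 = 122.79
YKL310C/TAF10 (stationary phase) = 21000 / 509.4 = 41.225
Fold change = 41.225 / 122.79 = 0.3357

0.336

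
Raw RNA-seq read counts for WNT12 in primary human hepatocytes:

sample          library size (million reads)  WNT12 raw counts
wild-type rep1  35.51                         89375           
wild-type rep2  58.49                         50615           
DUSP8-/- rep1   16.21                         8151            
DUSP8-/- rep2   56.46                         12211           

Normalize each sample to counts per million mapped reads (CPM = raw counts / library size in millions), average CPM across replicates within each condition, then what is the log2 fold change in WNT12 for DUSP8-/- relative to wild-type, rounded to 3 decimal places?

-2.234

CPM(wild-type rep1) = 89375 / 35.51 = 2516.8966
CPM(wild-type rep2) = 50615 / 58.49 = 865.3616
CPM(DUSP8-/- rep1) = 8151 / 16.21 = 502.8378
CPM(DUSP8-/- rep2) = 12211 / 56.46 = 216.2770
mean CPM(wild-type) = 1691.1291; mean CPM(DUSP8-/-) = 359.5574
Fold change = 359.5574 / 1691.1291 = 0.21261
log2(0.21261) = -2.2337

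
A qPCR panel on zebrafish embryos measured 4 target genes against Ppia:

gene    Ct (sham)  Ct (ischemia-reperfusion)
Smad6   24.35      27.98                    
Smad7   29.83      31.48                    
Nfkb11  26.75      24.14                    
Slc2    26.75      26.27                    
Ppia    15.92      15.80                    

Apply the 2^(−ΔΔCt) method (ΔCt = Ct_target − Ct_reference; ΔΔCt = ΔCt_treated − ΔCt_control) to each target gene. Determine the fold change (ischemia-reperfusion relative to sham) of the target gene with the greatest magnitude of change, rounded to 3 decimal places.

0.074

Smad6: ΔΔCt = (27.98−15.80) − (24.35−15.92) = 12.18 − 8.43 = 3.75; fold change = 2^-3.75 = 0.074
Smad7: ΔΔCt = (31.48−15.80) − (29.83−15.92) = 15.68 − 13.91 = 1.77; fold change = 2^-1.77 = 0.293
Nfkb11: ΔΔCt = (24.14−15.80) − (26.75−15.92) = 8.34 − 10.83 = -2.49; fold change = 2^2.49 = 5.618
Slc2: ΔΔCt = (26.27−15.80) − (26.75−15.92) = 10.47 − 10.83 = -0.36; fold change = 2^0.36 = 1.283
Smad6 has the largest |ΔΔCt| = 3.75.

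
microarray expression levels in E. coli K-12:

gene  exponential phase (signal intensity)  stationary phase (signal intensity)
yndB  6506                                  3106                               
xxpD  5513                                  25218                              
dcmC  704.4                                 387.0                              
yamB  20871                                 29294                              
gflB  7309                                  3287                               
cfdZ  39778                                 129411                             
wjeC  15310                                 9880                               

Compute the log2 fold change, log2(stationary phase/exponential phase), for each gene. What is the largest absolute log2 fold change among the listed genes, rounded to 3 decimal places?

2.194

log2(3106/6506) = -1.067  (yndB)
log2(25218/5513) = 2.194  (xxpD)
log2(387.0/704.4) = -0.864  (dcmC)
log2(29294/20871) = 0.489  (yamB)
log2(3287/7309) = -1.153  (gflB)
log2(129411/39778) = 1.702  (cfdZ)
log2(9880/15310) = -0.632  (wjeC)
The largest magnitude belongs to xxpD.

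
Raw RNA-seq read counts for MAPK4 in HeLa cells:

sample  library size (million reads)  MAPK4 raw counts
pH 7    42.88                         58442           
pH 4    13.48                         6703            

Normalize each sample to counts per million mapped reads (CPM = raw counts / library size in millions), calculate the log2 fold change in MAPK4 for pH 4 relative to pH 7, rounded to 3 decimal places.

CPM(pH 7) = 58442 / 42.88 = 1362.9198
CPM(pH 4) = 6703 / 13.48 = 497.2552
Fold change = 497.2552 / 1362.9198 = 0.36485
log2(0.36485) = -1.4546

-1.455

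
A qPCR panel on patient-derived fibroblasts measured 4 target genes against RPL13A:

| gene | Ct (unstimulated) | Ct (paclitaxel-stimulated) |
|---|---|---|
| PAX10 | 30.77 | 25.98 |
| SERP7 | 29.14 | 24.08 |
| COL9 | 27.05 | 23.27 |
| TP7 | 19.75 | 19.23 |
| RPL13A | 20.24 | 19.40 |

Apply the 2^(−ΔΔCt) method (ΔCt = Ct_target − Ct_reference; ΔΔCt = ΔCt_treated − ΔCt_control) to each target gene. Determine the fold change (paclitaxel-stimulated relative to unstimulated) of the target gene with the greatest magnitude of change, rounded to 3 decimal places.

PAX10: ΔΔCt = (25.98−19.40) − (30.77−20.24) = 6.58 − 10.53 = -3.95; fold change = 2^3.95 = 15.455
SERP7: ΔΔCt = (24.08−19.40) − (29.14−20.24) = 4.68 − 8.90 = -4.22; fold change = 2^4.22 = 18.636
COL9: ΔΔCt = (23.27−19.40) − (27.05−20.24) = 3.87 − 6.81 = -2.94; fold change = 2^2.94 = 7.674
TP7: ΔΔCt = (19.23−19.40) − (19.75−20.24) = -0.17 − (-0.49) = 0.32; fold change = 2^-0.32 = 0.801
SERP7 has the largest |ΔΔCt| = 4.22.

18.636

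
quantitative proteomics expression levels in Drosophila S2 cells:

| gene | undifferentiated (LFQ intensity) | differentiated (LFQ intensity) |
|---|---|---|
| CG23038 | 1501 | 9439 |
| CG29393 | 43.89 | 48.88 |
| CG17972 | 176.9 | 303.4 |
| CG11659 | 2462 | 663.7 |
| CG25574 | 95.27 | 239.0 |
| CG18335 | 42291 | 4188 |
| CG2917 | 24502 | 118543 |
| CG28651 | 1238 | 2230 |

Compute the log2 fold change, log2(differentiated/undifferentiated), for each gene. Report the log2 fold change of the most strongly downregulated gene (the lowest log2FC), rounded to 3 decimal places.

log2(9439/1501) = 2.653  (CG23038)
log2(48.88/43.89) = 0.155  (CG29393)
log2(303.4/176.9) = 0.778  (CG17972)
log2(663.7/2462) = -1.891  (CG11659)
log2(239.0/95.27) = 1.327  (CG25574)
log2(4188/42291) = -3.336  (CG18335)
log2(118543/24502) = 2.274  (CG2917)
log2(2230/1238) = 0.849  (CG28651)
CG18335 is most strongly downregulated.

-3.336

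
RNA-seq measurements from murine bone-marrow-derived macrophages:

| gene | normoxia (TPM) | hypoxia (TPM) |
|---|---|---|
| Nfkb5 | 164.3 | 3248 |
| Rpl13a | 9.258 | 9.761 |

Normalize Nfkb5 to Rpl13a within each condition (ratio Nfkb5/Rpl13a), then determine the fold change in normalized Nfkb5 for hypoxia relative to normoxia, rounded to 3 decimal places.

Nfkb5/Rpl13a (normoxia) = 164.3 / 9.258 = 17.747
Nfkb5/Rpl13a (hypoxia) = 3248 / 9.761 = 332.75
Fold change = 332.75 / 17.747 = 18.7500

18.750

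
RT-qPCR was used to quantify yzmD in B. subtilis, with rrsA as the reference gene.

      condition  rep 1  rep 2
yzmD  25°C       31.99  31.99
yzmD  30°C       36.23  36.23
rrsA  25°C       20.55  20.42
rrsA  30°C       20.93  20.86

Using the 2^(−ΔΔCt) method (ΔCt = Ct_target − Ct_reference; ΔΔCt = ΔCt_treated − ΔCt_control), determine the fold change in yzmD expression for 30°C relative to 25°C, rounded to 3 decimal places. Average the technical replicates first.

0.070

Mean Ct: yzmD 25°C 31.990; yzmD 30°C 36.230; rrsA 25°C 20.485; rrsA 30°C 20.895
ΔCt(25°C) = 31.990 − 20.485 = 11.505
ΔCt(30°C) = 36.230 − 20.895 = 15.335
ΔΔCt = 15.335 − 11.505 = 3.830
Fold change = 2^(−3.830) = 0.0703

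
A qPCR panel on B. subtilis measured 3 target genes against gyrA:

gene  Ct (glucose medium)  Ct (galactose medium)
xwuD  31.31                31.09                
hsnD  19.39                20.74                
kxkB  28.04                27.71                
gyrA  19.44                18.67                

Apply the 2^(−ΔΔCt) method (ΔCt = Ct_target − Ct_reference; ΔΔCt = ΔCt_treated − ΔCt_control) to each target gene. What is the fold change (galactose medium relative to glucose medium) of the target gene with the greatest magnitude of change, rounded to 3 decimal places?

xwuD: ΔΔCt = (31.09−18.67) − (31.31−19.44) = 12.42 − 11.87 = 0.55; fold change = 2^-0.55 = 0.683
hsnD: ΔΔCt = (20.74−18.67) − (19.39−19.44) = 2.07 − (-0.05) = 2.12; fold change = 2^-2.12 = 0.230
kxkB: ΔΔCt = (27.71−18.67) − (28.04−19.44) = 9.04 − 8.60 = 0.44; fold change = 2^-0.44 = 0.737
hsnD has the largest |ΔΔCt| = 2.12.

0.230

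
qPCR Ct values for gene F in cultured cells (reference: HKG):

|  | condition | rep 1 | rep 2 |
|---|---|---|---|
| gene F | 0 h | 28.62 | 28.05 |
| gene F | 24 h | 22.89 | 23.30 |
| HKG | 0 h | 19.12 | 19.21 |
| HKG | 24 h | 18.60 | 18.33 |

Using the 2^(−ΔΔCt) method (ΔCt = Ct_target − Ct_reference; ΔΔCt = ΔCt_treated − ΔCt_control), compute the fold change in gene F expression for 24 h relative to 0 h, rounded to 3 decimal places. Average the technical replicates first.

Mean Ct: gene F 0 h 28.335; gene F 24 h 23.095; HKG 0 h 19.165; HKG 24 h 18.465
ΔCt(0 h) = 28.335 − 19.165 = 9.170
ΔCt(24 h) = 23.095 − 18.465 = 4.630
ΔΔCt = 4.630 − 9.170 = -4.540
Fold change = 2^(−(-4.540)) = 2^4.540 = 23.2636

23.264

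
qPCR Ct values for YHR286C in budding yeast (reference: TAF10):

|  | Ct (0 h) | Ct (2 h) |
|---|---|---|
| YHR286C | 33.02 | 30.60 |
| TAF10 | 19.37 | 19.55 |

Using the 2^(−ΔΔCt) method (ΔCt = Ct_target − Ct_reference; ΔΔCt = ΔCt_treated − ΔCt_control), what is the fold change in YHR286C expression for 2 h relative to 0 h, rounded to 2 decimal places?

ΔCt(0 h) = 33.020 − 19.370 = 13.650
ΔCt(2 h) = 30.600 − 19.550 = 11.050
ΔΔCt = 11.050 − 13.650 = -2.600
Fold change = 2^(−(-2.600)) = 2^2.600 = 6.063

6.06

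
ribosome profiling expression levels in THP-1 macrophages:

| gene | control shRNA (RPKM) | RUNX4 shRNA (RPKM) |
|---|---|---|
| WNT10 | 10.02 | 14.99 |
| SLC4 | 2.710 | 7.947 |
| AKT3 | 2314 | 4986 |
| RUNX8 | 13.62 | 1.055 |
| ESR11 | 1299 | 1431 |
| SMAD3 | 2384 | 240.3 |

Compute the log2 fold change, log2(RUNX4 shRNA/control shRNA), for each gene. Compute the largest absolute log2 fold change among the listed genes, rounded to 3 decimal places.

3.690

log2(14.99/10.02) = 0.581  (WNT10)
log2(7.947/2.710) = 1.552  (SLC4)
log2(4986/2314) = 1.107  (AKT3)
log2(1.055/13.62) = -3.690  (RUNX8)
log2(1431/1299) = 0.140  (ESR11)
log2(240.3/2384) = -3.310  (SMAD3)
The largest magnitude belongs to RUNX8.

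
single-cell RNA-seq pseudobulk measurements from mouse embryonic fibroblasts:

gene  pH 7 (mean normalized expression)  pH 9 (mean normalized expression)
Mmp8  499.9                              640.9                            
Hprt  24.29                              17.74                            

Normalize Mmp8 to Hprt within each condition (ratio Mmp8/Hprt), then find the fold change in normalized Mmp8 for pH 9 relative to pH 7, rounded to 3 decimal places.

1.755

Mmp8/Hprt (pH 7) = 499.9 / 24.29 = 20.58
Mmp8/Hprt (pH 9) = 640.9 / 17.74 = 36.127
Fold change = 36.127 / 20.58 = 1.7554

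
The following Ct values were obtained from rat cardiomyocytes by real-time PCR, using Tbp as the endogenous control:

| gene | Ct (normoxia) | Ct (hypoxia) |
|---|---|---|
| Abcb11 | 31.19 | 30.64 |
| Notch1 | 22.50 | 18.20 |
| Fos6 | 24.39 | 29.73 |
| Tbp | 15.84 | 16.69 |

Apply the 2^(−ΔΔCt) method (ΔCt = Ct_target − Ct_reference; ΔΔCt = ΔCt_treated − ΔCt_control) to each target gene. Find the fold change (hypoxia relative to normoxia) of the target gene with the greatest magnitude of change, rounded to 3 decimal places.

35.506

Abcb11: ΔΔCt = (30.64−16.69) − (31.19−15.84) = 13.95 − 15.35 = -1.40; fold change = 2^1.40 = 2.639
Notch1: ΔΔCt = (18.20−16.69) − (22.50−15.84) = 1.51 − 6.66 = -5.15; fold change = 2^5.15 = 35.506
Fos6: ΔΔCt = (29.73−16.69) − (24.39−15.84) = 13.04 − 8.55 = 4.49; fold change = 2^-4.49 = 0.045
Notch1 has the largest |ΔΔCt| = 5.15.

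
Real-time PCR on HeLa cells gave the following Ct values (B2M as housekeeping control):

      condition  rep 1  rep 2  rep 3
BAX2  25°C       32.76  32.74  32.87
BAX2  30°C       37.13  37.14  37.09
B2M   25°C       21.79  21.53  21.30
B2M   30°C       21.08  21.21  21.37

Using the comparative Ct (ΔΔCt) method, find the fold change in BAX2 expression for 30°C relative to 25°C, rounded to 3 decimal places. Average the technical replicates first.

0.040

Mean Ct: BAX2 25°C 32.790; BAX2 30°C 37.120; B2M 25°C 21.540; B2M 30°C 21.220
ΔCt(25°C) = 32.790 − 21.540 = 11.250
ΔCt(30°C) = 37.120 − 21.220 = 15.900
ΔΔCt = 15.900 − 11.250 = 4.650
Fold change = 2^(−4.650) = 0.0398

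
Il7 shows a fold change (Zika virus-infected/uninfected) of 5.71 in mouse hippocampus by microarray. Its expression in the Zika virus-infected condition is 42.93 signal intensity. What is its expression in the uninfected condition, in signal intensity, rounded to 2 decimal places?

uninfected expression = 42.93 / 5.71 = 7.52

7.52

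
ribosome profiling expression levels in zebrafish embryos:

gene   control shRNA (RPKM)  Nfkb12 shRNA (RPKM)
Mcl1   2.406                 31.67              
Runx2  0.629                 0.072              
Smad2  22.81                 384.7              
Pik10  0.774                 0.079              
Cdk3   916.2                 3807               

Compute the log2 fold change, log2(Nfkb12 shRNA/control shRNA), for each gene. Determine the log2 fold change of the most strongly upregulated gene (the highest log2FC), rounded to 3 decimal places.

log2(31.67/2.406) = 3.718  (Mcl1)
log2(0.072/0.629) = -3.127  (Runx2)
log2(384.7/22.81) = 4.076  (Smad2)
log2(0.079/0.774) = -3.292  (Pik10)
log2(3807/916.2) = 2.055  (Cdk3)
Smad2 is most strongly upregulated.

4.076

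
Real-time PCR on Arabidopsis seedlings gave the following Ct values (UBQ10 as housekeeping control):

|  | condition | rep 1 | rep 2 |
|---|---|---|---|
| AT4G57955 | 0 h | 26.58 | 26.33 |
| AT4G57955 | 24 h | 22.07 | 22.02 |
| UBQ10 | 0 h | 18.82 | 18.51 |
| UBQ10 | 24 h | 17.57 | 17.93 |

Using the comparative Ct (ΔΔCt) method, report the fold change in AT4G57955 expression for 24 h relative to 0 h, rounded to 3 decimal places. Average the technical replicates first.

Mean Ct: AT4G57955 0 h 26.455; AT4G57955 24 h 22.045; UBQ10 0 h 18.665; UBQ10 24 h 17.750
ΔCt(0 h) = 26.455 − 18.665 = 7.790
ΔCt(24 h) = 22.045 − 17.750 = 4.295
ΔΔCt = 4.295 − 7.790 = -3.495
Fold change = 2^(−(-3.495)) = 2^3.495 = 11.2746

11.275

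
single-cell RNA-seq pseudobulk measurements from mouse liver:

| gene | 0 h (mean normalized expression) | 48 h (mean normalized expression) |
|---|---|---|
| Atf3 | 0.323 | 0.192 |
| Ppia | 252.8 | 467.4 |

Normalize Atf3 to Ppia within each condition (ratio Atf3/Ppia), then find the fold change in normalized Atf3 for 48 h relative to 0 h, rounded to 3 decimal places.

Atf3/Ppia (0 h) = 0.323 / 252.8 = 0.0012777
Atf3/Ppia (48 h) = 0.192 / 467.4 = 0.00041078
Fold change = 0.00041078 / 0.0012777 = 0.3215

0.322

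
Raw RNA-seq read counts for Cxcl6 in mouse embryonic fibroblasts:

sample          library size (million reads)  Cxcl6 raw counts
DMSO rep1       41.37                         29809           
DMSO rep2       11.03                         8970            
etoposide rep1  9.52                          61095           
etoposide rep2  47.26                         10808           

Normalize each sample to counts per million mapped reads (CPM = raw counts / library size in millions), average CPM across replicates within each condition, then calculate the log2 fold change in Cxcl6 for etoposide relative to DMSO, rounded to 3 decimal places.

CPM(DMSO rep1) = 29809 / 41.37 = 720.5463
CPM(DMSO rep2) = 8970 / 11.03 = 813.2366
CPM(etoposide rep1) = 61095 / 9.52 = 6417.5420
CPM(etoposide rep2) = 10808 / 47.26 = 228.6923
mean CPM(DMSO) = 766.8915; mean CPM(etoposide) = 3323.1172
Fold change = 3323.1172 / 766.8915 = 4.33323
log2(4.33323) = 2.1154

2.115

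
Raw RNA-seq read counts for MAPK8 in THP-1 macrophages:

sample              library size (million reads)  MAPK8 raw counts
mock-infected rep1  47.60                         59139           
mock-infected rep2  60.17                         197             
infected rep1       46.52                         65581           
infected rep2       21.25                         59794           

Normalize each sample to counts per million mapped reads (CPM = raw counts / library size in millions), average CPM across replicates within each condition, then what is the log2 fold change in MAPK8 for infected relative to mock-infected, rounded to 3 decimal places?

1.762

CPM(mock-infected rep1) = 59139 / 47.60 = 1242.4160
CPM(mock-infected rep2) = 197 / 60.17 = 3.2741
CPM(infected rep1) = 65581 / 46.52 = 1409.7377
CPM(infected rep2) = 59794 / 21.25 = 2813.8353
mean CPM(mock-infected) = 622.8450; mean CPM(infected) = 2111.7865
Fold change = 2111.7865 / 622.8450 = 3.39055
log2(3.39055) = 1.7615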